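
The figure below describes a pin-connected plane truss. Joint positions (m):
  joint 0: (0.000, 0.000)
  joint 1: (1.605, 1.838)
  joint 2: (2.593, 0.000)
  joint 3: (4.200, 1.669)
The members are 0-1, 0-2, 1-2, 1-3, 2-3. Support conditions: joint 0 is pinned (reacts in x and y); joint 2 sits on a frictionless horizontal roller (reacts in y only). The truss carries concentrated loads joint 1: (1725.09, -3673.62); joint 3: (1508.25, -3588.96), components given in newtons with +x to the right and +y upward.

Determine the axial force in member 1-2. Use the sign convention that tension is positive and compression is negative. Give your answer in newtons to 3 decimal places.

-7942.591

N=4 nodes, M=5 members, R=3 reactions → 2N=8, M+R=8
member 0 (0-1): L=2.4401, (cx,cy)=(0.6577,0.7532)
member 1 (0-2): L=2.5930, (cx,cy)=(1.0000,0.0000)
member 2 (1-2): L=2.0867, (cx,cy)=(0.4735,-0.8808)
member 3 (1-3): L=2.6005, (cx,cy)=(0.9979,-0.0650)
member 4 (2-3): L=2.3169, (cx,cy)=(0.6936,0.7204)
solve A·x = −loads:
  F[0-1] = +4006.8296 N (tension)
  F[0-2] = +597.8481 N (tension)
  F[1-2] = -7942.5912 N (compression)
  F[1-3] = +4680.8835 N (tension)
  F[2-3] = -4559.8868 N (compression)
  Rx@0 = -3233.3400 N
  Ry@0 = -3018.0898 N
  Ry@2 = +10280.6698 N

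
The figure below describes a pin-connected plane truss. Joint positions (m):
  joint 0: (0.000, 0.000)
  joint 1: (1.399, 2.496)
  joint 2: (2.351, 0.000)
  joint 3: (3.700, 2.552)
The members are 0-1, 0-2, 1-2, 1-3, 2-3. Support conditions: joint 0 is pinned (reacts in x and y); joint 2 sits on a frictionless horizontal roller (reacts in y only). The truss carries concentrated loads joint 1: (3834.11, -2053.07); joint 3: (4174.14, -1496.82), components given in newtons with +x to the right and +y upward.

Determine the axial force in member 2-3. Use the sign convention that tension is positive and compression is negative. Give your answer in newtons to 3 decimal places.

-1831.546

N=4 nodes, M=5 members, R=3 reactions → 2N=8, M+R=8
member 0 (0-1): L=2.8613, (cx,cy)=(0.4889,0.8723)
member 1 (0-2): L=2.3510, (cx,cy)=(1.0000,0.0000)
member 2 (1-2): L=2.6714, (cx,cy)=(0.3564,-0.9343)
member 3 (1-3): L=2.3017, (cx,cy)=(0.9997,0.0243)
member 4 (2-3): L=2.8866, (cx,cy)=(0.4673,0.8841)
solve A·x = −loads:
  F[0-1] = +9892.1215 N (tension)
  F[0-2] = +3171.6630 N (tension)
  F[1-2] = -11301.7732 N (compression)
  F[1-3] = +5031.5669 N (tension)
  F[2-3] = -1831.5462 N (compression)
  Rx@0 = -8008.2500 N
  Ry@0 = -8629.1074 N
  Ry@2 = +12178.9974 N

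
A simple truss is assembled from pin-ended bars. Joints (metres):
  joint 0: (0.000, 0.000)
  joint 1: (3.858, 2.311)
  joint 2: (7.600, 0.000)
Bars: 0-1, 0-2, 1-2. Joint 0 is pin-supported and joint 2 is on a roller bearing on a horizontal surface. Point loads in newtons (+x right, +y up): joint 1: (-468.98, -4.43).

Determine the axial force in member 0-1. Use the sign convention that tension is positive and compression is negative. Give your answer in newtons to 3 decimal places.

-281.758

N=3 nodes, M=3 members, R=3 reactions → 2N=6, M+R=6
member 0 (0-1): L=4.4972, (cx,cy)=(0.8579,0.5139)
member 1 (0-2): L=7.6000, (cx,cy)=(1.0000,0.0000)
member 2 (1-2): L=4.3981, (cx,cy)=(0.8508,-0.5255)
solve A·x = −loads:
  F[0-1] = -281.7579 N (compression)
  F[0-2] = -227.2696 N (compression)
  F[1-2] = +267.1178 N (tension)
  Rx@0 = +468.9800 N
  Ry@0 = +144.7881 N
  Ry@2 = -140.3581 N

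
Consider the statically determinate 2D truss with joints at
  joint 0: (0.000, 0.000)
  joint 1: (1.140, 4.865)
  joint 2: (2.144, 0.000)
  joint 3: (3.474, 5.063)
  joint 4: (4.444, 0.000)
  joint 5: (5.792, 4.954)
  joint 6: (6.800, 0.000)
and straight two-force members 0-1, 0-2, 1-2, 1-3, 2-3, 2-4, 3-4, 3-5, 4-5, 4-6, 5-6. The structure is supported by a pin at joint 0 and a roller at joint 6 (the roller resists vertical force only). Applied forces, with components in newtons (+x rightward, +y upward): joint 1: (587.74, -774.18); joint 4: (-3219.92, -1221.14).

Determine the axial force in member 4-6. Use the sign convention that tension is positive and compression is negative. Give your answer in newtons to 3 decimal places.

N=7 nodes, M=11 members, R=3 reactions → 2N=14, M+R=14
member 0 (0-1): L=4.9968, (cx,cy)=(0.2281,0.9736)
member 1 (0-2): L=2.1440, (cx,cy)=(1.0000,0.0000)
member 2 (1-2): L=4.9675, (cx,cy)=(0.2021,-0.9794)
member 3 (1-3): L=2.3424, (cx,cy)=(0.9964,0.0845)
member 4 (2-3): L=5.2348, (cx,cy)=(0.2541,0.9672)
member 5 (2-4): L=2.3000, (cx,cy)=(1.0000,0.0000)
member 6 (3-4): L=5.1551, (cx,cy)=(0.1882,-0.9821)
member 7 (3-5): L=2.3206, (cx,cy)=(0.9989,-0.0470)
member 8 (4-5): L=5.1341, (cx,cy)=(0.2626,0.9649)
member 9 (4-6): L=2.3560, (cx,cy)=(1.0000,0.0000)
member 10 (5-6): L=5.0555, (cx,cy)=(0.1994,-0.9799)
solve A·x = −loads:
  F[0-1] = -664.5121 N (compression)
  F[0-2] = -2480.5737 N (compression)
  F[1-2] = -190.5797 N (compression)
  F[1-3] = -703.3450 N (compression)
  F[2-3] = +192.9790 N (tension)
  F[2-4] = -2568.1225 N (compression)
  F[3-4] = -99.1931 N (compression)
  F[3-5] = -633.8325 N (compression)
  F[4-5] = +1366.5030 N (tension)
  F[4-6] = +274.3480 N (tension)
  F[5-6] = -1375.9613 N (compression)
  Rx@0 = +2632.1800 N
  Ry@0 = +646.9867 N
  Ry@6 = +1348.3333 N

274.348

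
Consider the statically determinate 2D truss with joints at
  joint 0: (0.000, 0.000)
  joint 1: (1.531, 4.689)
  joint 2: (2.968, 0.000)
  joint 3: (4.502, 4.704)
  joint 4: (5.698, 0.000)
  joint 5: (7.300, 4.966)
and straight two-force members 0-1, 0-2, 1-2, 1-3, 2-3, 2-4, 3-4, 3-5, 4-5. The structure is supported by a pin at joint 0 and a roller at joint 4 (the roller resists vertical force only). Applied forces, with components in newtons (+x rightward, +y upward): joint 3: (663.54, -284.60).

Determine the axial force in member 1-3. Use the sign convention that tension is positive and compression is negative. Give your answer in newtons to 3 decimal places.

N=6 nodes, M=9 members, R=3 reactions → 2N=12, M+R=12
member 0 (0-1): L=4.9326, (cx,cy)=(0.3104,0.9506)
member 1 (0-2): L=2.9680, (cx,cy)=(1.0000,0.0000)
member 2 (1-2): L=4.9043, (cx,cy)=(0.2930,-0.9561)
member 3 (1-3): L=2.9710, (cx,cy)=(1.0000,0.0050)
member 4 (2-3): L=4.9478, (cx,cy)=(0.3100,0.9507)
member 5 (2-4): L=2.7300, (cx,cy)=(1.0000,0.0000)
member 6 (3-4): L=4.8537, (cx,cy)=(0.2464,-0.9692)
member 7 (3-5): L=2.8102, (cx,cy)=(0.9956,0.0932)
member 8 (4-5): L=5.2180, (cx,cy)=(0.3070,0.9517)
solve A·x = −loads:
  F[0-1] = +513.4066 N (tension)
  F[0-2] = +504.1873 N (tension)
  F[1-2] = -508.8259 N (compression)
  F[1-3] = +308.4483 N (tension)
  F[2-3] = +511.7076 N (tension)
  F[2-4] = +196.4477 N (tension)
  F[3-4] = -797.2328 N (compression)
  F[3-5] = -0.0000 N (compression)
  F[4-5] = +0.0000 N (tension)
  Rx@0 = -663.5400 N
  Ry@0 = -488.0503 N
  Ry@4 = +772.6503 N

308.448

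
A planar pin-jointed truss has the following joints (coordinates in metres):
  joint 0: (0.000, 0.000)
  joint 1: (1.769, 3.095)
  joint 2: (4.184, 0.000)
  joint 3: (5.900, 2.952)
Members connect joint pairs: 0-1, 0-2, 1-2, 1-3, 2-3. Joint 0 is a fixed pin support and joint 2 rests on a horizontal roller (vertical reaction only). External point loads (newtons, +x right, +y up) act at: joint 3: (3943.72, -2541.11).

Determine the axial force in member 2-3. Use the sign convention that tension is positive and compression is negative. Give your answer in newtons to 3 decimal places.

N=4 nodes, M=5 members, R=3 reactions → 2N=8, M+R=8
member 0 (0-1): L=3.5649, (cx,cy)=(0.4962,0.8682)
member 1 (0-2): L=4.1840, (cx,cy)=(1.0000,0.0000)
member 2 (1-2): L=3.9257, (cx,cy)=(0.6152,-0.7884)
member 3 (1-3): L=4.1335, (cx,cy)=(0.9994,-0.0346)
member 4 (2-3): L=3.4145, (cx,cy)=(0.5026,0.8645)
solve A·x = −loads:
  F[0-1] = +4405.3271 N (tension)
  F[0-2] = +1757.6665 N (tension)
  F[1-2] = -5084.5523 N (compression)
  F[1-3] = +5317.1225 N (tension)
  F[2-3] = -2726.4830 N (compression)
  Rx@0 = -3943.7200 N
  Ry@0 = -3824.6669 N
  Ry@2 = +6365.7769 N

-2726.483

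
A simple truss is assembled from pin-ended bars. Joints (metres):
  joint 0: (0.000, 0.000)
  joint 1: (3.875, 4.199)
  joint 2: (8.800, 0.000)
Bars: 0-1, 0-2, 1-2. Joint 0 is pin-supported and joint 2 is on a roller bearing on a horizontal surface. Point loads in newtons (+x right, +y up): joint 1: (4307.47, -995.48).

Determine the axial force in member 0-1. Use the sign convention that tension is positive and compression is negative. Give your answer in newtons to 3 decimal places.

N=3 nodes, M=3 members, R=3 reactions → 2N=6, M+R=6
member 0 (0-1): L=5.7138, (cx,cy)=(0.6782,0.7349)
member 1 (0-2): L=8.8000, (cx,cy)=(1.0000,0.0000)
member 2 (1-2): L=6.4720, (cx,cy)=(0.7610,-0.6488)
solve A·x = −loads:
  F[0-1] = +2038.6965 N (tension)
  F[0-2] = +2924.8554 N (tension)
  F[1-2] = -3843.6069 N (compression)
  Rx@0 = -4307.4700 N
  Ry@0 = -1498.2190 N
  Ry@2 = +2493.6990 N

2038.697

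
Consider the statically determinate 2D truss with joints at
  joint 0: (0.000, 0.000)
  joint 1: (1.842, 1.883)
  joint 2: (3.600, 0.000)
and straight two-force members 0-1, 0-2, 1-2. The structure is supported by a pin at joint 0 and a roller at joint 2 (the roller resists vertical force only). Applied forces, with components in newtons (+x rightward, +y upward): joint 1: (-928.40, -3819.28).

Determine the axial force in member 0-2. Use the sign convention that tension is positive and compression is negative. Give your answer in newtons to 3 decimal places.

N=3 nodes, M=3 members, R=3 reactions → 2N=6, M+R=6
member 0 (0-1): L=2.6341, (cx,cy)=(0.6993,0.7148)
member 1 (0-2): L=3.6000, (cx,cy)=(1.0000,0.0000)
member 2 (1-2): L=2.5761, (cx,cy)=(0.6824,-0.7310)
solve A·x = −loads:
  F[0-1] = -3288.3799 N (compression)
  F[0-2] = +1371.1032 N (tension)
  F[1-2] = -2009.1518 N (compression)
  Rx@0 = +928.4000 N
  Ry@0 = +2350.6865 N
  Ry@2 = +1468.5935 N

1371.103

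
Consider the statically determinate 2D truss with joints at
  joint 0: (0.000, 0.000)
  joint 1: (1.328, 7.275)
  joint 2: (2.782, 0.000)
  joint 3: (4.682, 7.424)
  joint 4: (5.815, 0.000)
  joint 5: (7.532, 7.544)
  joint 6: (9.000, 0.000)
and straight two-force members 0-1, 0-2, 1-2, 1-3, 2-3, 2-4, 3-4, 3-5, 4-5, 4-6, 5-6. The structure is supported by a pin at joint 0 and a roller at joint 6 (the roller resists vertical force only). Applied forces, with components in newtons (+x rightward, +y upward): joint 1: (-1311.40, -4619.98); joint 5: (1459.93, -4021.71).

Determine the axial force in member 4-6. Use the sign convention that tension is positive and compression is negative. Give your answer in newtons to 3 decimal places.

N=7 nodes, M=11 members, R=3 reactions → 2N=14, M+R=14
member 0 (0-1): L=7.3952, (cx,cy)=(0.1796,0.9837)
member 1 (0-2): L=2.7820, (cx,cy)=(1.0000,0.0000)
member 2 (1-2): L=7.4189, (cx,cy)=(0.1960,-0.9806)
member 3 (1-3): L=3.3573, (cx,cy)=(0.9990,0.0444)
member 4 (2-3): L=7.6633, (cx,cy)=(0.2479,0.9688)
member 5 (2-4): L=3.0330, (cx,cy)=(1.0000,0.0000)
member 6 (3-4): L=7.5100, (cx,cy)=(0.1509,-0.9886)
member 7 (3-5): L=2.8525, (cx,cy)=(0.9991,0.0421)
member 8 (4-5): L=7.7369, (cx,cy)=(0.2219,0.9751)
member 9 (4-6): L=3.1850, (cx,cy)=(1.0000,0.0000)
member 10 (5-6): L=7.6855, (cx,cy)=(0.1910,-0.9816)
solve A·x = −loads:
  F[0-1] = -4503.7770 N (compression)
  F[0-2] = +957.2983 N (tension)
  F[1-2] = -168.8913 N (compression)
  F[1-3] = +536.2605 N (tension)
  F[2-3] = +170.9537 N (tension)
  F[2-4] = +881.8124 N (tension)
  F[3-4] = -165.9189 N (compression)
  F[3-5] = +603.6836 N (tension)
  F[4-5] = +168.2144 N (tension)
  F[4-6] = +819.4502 N (tension)
  F[5-6] = -4290.1139 N (compression)
  Rx@0 = -148.5300 N
  Ry@0 = +4430.5644 N
  Ry@6 = +4211.1256 N

819.450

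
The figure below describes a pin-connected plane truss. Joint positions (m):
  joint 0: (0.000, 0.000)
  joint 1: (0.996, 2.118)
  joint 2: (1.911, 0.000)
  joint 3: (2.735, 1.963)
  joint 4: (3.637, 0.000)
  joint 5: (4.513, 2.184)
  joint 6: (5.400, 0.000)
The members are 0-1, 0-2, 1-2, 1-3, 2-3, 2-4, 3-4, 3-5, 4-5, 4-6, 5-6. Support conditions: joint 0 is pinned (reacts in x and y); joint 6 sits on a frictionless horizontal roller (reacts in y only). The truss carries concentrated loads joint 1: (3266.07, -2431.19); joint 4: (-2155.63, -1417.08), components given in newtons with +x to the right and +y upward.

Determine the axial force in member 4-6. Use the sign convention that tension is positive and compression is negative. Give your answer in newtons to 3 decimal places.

1090.017

N=7 nodes, M=11 members, R=3 reactions → 2N=14, M+R=14
member 0 (0-1): L=2.3405, (cx,cy)=(0.4256,0.9049)
member 1 (0-2): L=1.9110, (cx,cy)=(1.0000,0.0000)
member 2 (1-2): L=2.3072, (cx,cy)=(0.3966,-0.9180)
member 3 (1-3): L=1.7459, (cx,cy)=(0.9961,-0.0888)
member 4 (2-3): L=2.1289, (cx,cy)=(0.3870,0.9221)
member 5 (2-4): L=1.7260, (cx,cy)=(1.0000,0.0000)
member 6 (3-4): L=2.1603, (cx,cy)=(0.4175,-0.9087)
member 7 (3-5): L=1.7917, (cx,cy)=(0.9924,0.1233)
member 8 (4-5): L=2.3531, (cx,cy)=(0.3723,0.9281)
member 9 (4-6): L=1.7630, (cx,cy)=(1.0000,0.0000)
member 10 (5-6): L=2.3572, (cx,cy)=(0.3763,-0.9265)
solve A·x = −loads:
  F[0-1] = -1286.7176 N (compression)
  F[0-2] = +1658.0028 N (tension)
  F[1-2] = -1050.1098 N (compression)
  F[1-3] = -3410.6422 N (compression)
  F[2-3] = +1045.4843 N (tension)
  F[2-4] = +836.8911 N (tension)
  F[3-4] = -1706.0411 N (compression)
  F[3-5] = -2297.7425 N (compression)
  F[4-5] = +3197.0878 N (tension)
  F[4-6] = +1090.0167 N (tension)
  F[5-6] = -2896.7772 N (compression)
  Rx@0 = -1110.4400 N
  Ry@0 = +1164.3957 N
  Ry@6 = +2683.8743 N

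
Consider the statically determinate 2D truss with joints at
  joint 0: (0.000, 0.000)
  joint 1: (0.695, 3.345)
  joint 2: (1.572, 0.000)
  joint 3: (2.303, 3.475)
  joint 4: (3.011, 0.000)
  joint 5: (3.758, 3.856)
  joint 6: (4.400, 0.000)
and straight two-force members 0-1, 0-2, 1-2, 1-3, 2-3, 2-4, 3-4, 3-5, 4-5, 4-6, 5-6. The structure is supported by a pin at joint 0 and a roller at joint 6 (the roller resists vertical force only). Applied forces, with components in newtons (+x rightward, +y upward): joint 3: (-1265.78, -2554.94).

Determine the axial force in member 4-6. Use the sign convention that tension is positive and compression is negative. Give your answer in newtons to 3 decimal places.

56.208

N=7 nodes, M=11 members, R=3 reactions → 2N=14, M+R=14
member 0 (0-1): L=3.4164, (cx,cy)=(0.2034,0.9791)
member 1 (0-2): L=1.5720, (cx,cy)=(1.0000,0.0000)
member 2 (1-2): L=3.4581, (cx,cy)=(0.2536,-0.9673)
member 3 (1-3): L=1.6132, (cx,cy)=(0.9967,0.0806)
member 4 (2-3): L=3.5511, (cx,cy)=(0.2059,0.9786)
member 5 (2-4): L=1.4390, (cx,cy)=(1.0000,0.0000)
member 6 (3-4): L=3.5464, (cx,cy)=(0.1996,-0.9799)
member 7 (3-5): L=1.5041, (cx,cy)=(0.9674,0.2533)
member 8 (4-5): L=3.9277, (cx,cy)=(0.1902,0.9817)
member 9 (4-6): L=1.3890, (cx,cy)=(1.0000,0.0000)
member 10 (5-6): L=3.9091, (cx,cy)=(0.1642,-0.9864)
solve A·x = −loads:
  F[0-1] = -2264.6948 N (compression)
  F[0-2] = -805.0771 N (compression)
  F[1-2] = +2206.9977 N (tension)
  F[1-3] = -1023.7504 N (compression)
  F[2-3] = -2181.5664 N (compression)
  F[2-4] = +203.7260 N (tension)
  F[3-4] = -378.7711 N (compression)
  F[3-5] = -132.4276 N (compression)
  F[4-5] = +378.0464 N (tension)
  F[4-6] = +56.2083 N (tension)
  F[5-6] = -342.2475 N (compression)
  Rx@0 = +1265.7800 N
  Ry@0 = +2217.3397 N
  Ry@6 = +337.6003 N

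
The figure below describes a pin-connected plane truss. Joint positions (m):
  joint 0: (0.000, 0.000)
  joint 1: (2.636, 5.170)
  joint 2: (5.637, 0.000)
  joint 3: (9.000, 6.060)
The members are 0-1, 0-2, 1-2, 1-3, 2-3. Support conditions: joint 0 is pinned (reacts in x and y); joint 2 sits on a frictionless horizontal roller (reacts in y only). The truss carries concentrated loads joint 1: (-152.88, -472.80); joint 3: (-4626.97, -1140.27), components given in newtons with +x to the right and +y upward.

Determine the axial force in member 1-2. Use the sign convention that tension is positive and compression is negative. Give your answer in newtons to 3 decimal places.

N=4 nodes, M=5 members, R=3 reactions → 2N=8, M+R=8
member 0 (0-1): L=5.8032, (cx,cy)=(0.4542,0.8909)
member 1 (0-2): L=5.6370, (cx,cy)=(1.0000,0.0000)
member 2 (1-2): L=5.9779, (cx,cy)=(0.5020,-0.8649)
member 3 (1-3): L=6.4259, (cx,cy)=(0.9904,0.1385)
member 4 (2-3): L=6.9306, (cx,cy)=(0.4852,0.8744)
solve A·x = −loads:
  F[0-1] = -5259.7415 N (compression)
  F[0-2] = -2390.7158 N (compression)
  F[1-2] = +4171.1409 N (tension)
  F[1-3] = -4372.3840 N (compression)
  F[2-3] = -611.5052 N (compression)
  Rx@0 = +4779.8500 N
  Ry@0 = +4685.8209 N
  Ry@2 = -3072.7509 N

4171.141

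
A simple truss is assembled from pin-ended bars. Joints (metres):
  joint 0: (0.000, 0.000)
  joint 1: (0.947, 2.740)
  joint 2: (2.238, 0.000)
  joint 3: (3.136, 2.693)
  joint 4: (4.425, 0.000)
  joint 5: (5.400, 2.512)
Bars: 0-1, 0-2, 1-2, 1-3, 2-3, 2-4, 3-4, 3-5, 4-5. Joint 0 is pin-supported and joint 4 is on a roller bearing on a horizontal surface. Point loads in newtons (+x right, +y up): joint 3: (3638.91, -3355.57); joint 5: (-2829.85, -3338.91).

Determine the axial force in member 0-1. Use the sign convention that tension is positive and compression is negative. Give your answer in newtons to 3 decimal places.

N=6 nodes, M=9 members, R=3 reactions → 2N=12, M+R=12
member 0 (0-1): L=2.8990, (cx,cy)=(0.3267,0.9451)
member 1 (0-2): L=2.2380, (cx,cy)=(1.0000,0.0000)
member 2 (1-2): L=3.0289, (cx,cy)=(0.4262,-0.9046)
member 3 (1-3): L=2.1895, (cx,cy)=(0.9998,-0.0215)
member 4 (2-3): L=2.8388, (cx,cy)=(0.3163,0.9486)
member 5 (2-4): L=2.1870, (cx,cy)=(1.0000,0.0000)
member 6 (3-4): L=2.9856, (cx,cy)=(0.4317,-0.9020)
member 7 (3-5): L=2.2712, (cx,cy)=(0.9968,-0.0797)
member 8 (4-5): L=2.6946, (cx,cy)=(0.3618,0.9322)
solve A·x = −loads:
  F[0-1] = +387.6162 N (tension)
  F[0-2] = +682.4412 N (tension)
  F[1-2] = -412.1556 N (compression)
  F[1-3] = +302.3601 N (tension)
  F[2-3] = +393.0254 N (tension)
  F[2-4] = +382.4425 N (tension)
  F[3-4] = -3994.4458 N (compression)
  F[3-5] = -1492.4777 N (compression)
  F[4-5] = -3709.1789 N (compression)
  Rx@0 = -809.0600 N
  Ry@0 = -366.3523 N
  Ry@4 = +7060.8323 N

387.616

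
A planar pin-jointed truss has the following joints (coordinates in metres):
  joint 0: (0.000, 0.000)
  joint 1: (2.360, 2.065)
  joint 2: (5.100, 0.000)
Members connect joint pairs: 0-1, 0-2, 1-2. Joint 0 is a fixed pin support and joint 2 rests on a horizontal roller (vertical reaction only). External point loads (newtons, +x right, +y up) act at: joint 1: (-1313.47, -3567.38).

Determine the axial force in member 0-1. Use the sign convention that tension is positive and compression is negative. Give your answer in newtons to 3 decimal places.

N=3 nodes, M=3 members, R=3 reactions → 2N=6, M+R=6
member 0 (0-1): L=3.1359, (cx,cy)=(0.7526,0.6585)
member 1 (0-2): L=5.1000, (cx,cy)=(1.0000,0.0000)
member 2 (1-2): L=3.4310, (cx,cy)=(0.7986,-0.6019)
solve A·x = −loads:
  F[0-1] = -3718.1501 N (compression)
  F[0-2] = +1484.7231 N (tension)
  F[1-2] = -1859.1602 N (compression)
  Rx@0 = +1313.4700 N
  Ry@0 = +2448.4190 N
  Ry@2 = +1118.9610 N

-3718.150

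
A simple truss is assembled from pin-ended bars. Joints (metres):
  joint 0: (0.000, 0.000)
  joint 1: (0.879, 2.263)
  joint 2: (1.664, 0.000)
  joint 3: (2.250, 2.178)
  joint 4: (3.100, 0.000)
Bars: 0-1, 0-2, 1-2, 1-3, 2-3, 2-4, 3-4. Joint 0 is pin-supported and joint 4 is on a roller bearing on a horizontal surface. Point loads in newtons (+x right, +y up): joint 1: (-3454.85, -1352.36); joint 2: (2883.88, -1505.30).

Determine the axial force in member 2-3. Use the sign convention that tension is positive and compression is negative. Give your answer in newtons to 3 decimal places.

N=5 nodes, M=7 members, R=3 reactions → 2N=10, M+R=10
member 0 (0-1): L=2.4277, (cx,cy)=(0.3621,0.9322)
member 1 (0-2): L=1.6640, (cx,cy)=(1.0000,0.0000)
member 2 (1-2): L=2.3953, (cx,cy)=(0.3277,-0.9448)
member 3 (1-3): L=1.3736, (cx,cy)=(0.9981,-0.0619)
member 4 (2-3): L=2.2555, (cx,cy)=(0.2598,0.9657)
member 5 (2-4): L=1.4360, (cx,cy)=(1.0000,0.0000)
member 6 (3-4): L=2.3380, (cx,cy)=(0.3636,-0.9316)
solve A·x = −loads:
  F[0-1] = -4493.0840 N (compression)
  F[0-2] = +1055.8344 N (tension)
  F[1-2] = +2945.0239 N (tension)
  F[1-3] = +864.5383 N (tension)
  F[2-3] = -1322.4938 N (compression)
  F[2-4] = -519.2785 N (compression)
  F[3-4] = +1428.3135 N (tension)
  Rx@0 = +570.9700 N
  Ry@0 = +4188.2348 N
  Ry@4 = -1330.5748 N

-1322.494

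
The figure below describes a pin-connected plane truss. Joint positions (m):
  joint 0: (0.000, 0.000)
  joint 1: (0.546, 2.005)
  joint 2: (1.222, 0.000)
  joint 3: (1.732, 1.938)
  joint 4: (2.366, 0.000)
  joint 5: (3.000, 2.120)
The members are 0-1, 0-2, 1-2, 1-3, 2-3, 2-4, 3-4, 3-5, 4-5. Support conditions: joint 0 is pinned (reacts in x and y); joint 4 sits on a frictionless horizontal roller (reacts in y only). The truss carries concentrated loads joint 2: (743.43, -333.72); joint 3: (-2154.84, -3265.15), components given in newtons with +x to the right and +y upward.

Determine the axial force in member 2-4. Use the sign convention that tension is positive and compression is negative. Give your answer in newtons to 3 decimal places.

260.906

N=6 nodes, M=9 members, R=3 reactions → 2N=12, M+R=12
member 0 (0-1): L=2.0780, (cx,cy)=(0.2628,0.9649)
member 1 (0-2): L=1.2220, (cx,cy)=(1.0000,0.0000)
member 2 (1-2): L=2.1159, (cx,cy)=(0.3195,-0.9476)
member 3 (1-3): L=1.1879, (cx,cy)=(0.9984,-0.0564)
member 4 (2-3): L=2.0040, (cx,cy)=(0.2545,0.9671)
member 5 (2-4): L=1.1440, (cx,cy)=(1.0000,0.0000)
member 6 (3-4): L=2.0391, (cx,cy)=(0.3109,-0.9504)
member 7 (3-5): L=1.2810, (cx,cy)=(0.9899,0.1421)
member 8 (4-5): L=2.2128, (cx,cy)=(0.2865,0.9581)
solve A·x = −loads:
  F[0-1] = -2903.3488 N (compression)
  F[0-2] = -648.5524 N (compression)
  F[1-2] = +3060.0352 N (tension)
  F[1-3] = -1743.2739 N (compression)
  F[2-3] = -2653.3021 N (compression)
  F[2-4] = +260.9064 N (tension)
  F[3-4] = -839.1262 N (compression)
  F[3-5] = +0.0000 N (tension)
  F[4-5] = +0.0000 N (tension)
  Rx@0 = +1411.4100 N
  Ry@0 = +2801.3359 N
  Ry@4 = +797.5341 N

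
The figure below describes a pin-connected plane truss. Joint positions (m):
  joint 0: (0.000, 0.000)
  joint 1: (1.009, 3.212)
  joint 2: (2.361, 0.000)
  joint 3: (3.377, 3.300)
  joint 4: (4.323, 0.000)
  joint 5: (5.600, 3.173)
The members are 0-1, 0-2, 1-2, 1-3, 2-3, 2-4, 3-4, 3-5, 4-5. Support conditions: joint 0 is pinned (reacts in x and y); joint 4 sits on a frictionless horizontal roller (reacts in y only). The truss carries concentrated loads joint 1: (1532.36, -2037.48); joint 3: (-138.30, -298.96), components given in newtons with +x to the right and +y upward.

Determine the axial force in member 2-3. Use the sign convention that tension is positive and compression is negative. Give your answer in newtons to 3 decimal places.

N=6 nodes, M=9 members, R=3 reactions → 2N=12, M+R=12
member 0 (0-1): L=3.3668, (cx,cy)=(0.2997,0.9540)
member 1 (0-2): L=2.3610, (cx,cy)=(1.0000,0.0000)
member 2 (1-2): L=3.4849, (cx,cy)=(0.3880,-0.9217)
member 3 (1-3): L=2.3696, (cx,cy)=(0.9993,0.0371)
member 4 (2-3): L=3.4529, (cx,cy)=(0.2942,0.9557)
member 5 (2-4): L=1.9620, (cx,cy)=(1.0000,0.0000)
member 6 (3-4): L=3.4329, (cx,cy)=(0.2756,-0.9613)
member 7 (3-5): L=2.2266, (cx,cy)=(0.9984,-0.0570)
member 8 (4-5): L=3.4203, (cx,cy)=(0.3734,0.9277)
solve A·x = −loads:
  F[0-1] = -623.0097 N (compression)
  F[0-2] = +1580.7731 N (tension)
  F[1-2] = -1609.8688 N (compression)
  F[1-3] = -1095.2729 N (compression)
  F[2-3] = +1552.5131 N (tension)
  F[2-4] = +499.3925 N (tension)
  F[3-4] = -1812.2335 N (compression)
  F[3-5] = +0.0000 N (tension)
  F[4-5] = -0.0000 N (compression)
  Rx@0 = -1394.0600 N
  Ry@0 = +594.3730 N
  Ry@4 = +1742.0670 N

1552.513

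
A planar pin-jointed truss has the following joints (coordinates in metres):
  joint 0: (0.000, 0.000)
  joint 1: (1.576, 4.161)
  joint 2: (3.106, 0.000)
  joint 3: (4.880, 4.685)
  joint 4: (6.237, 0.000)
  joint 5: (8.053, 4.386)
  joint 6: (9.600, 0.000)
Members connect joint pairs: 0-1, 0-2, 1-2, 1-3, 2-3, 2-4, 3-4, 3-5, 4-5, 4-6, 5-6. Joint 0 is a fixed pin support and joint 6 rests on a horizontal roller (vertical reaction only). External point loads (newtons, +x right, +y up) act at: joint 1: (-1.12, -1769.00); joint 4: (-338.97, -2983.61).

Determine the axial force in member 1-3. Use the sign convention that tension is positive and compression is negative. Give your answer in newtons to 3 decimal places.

-1179.307

N=7 nodes, M=11 members, R=3 reactions → 2N=14, M+R=14
member 0 (0-1): L=4.4495, (cx,cy)=(0.3542,0.9352)
member 1 (0-2): L=3.1060, (cx,cy)=(1.0000,0.0000)
member 2 (1-2): L=4.4334, (cx,cy)=(0.3451,-0.9386)
member 3 (1-3): L=3.3453, (cx,cy)=(0.9877,0.1566)
member 4 (2-3): L=5.0096, (cx,cy)=(0.3541,0.9352)
member 5 (2-4): L=3.1310, (cx,cy)=(1.0000,0.0000)
member 6 (3-4): L=4.8776, (cx,cy)=(0.2782,-0.9605)
member 7 (3-5): L=3.1871, (cx,cy)=(0.9956,-0.0938)
member 8 (4-5): L=4.7471, (cx,cy)=(0.3826,0.9239)
member 9 (4-6): L=3.3630, (cx,cy)=(1.0000,0.0000)
member 10 (5-6): L=4.6508, (cx,cy)=(0.3326,-0.9431)
solve A·x = −loads:
  F[0-1] = -2699.2649 N (compression)
  F[0-2] = +615.9903 N (tension)
  F[1-2] = +607.8937 N (tension)
  F[1-3] = -1179.3075 N (compression)
  F[2-3] = -610.0790 N (compression)
  F[2-4] = +1041.8205 N (tension)
  F[3-4] = +947.6434 N (tension)
  F[3-5] = -1651.7217 N (compression)
  F[4-5] = +2244.0764 N (tension)
  F[4-6] = +785.9647 N (tension)
  F[5-6] = -2362.8875 N (compression)
  Rx@0 = +340.0900 N
  Ry@0 = +2524.2705 N
  Ry@6 = +2228.3395 N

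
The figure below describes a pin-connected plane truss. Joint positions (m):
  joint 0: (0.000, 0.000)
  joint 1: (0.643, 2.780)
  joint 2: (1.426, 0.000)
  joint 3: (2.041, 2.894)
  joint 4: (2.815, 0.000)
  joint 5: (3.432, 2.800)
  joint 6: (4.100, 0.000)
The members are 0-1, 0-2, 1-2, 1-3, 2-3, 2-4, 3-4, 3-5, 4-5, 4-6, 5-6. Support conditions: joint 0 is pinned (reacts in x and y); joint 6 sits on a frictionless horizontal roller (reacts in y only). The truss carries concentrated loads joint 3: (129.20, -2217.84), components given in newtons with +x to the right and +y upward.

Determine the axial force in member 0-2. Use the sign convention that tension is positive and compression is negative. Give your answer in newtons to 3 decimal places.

365.720

N=7 nodes, M=11 members, R=3 reactions → 2N=14, M+R=14
member 0 (0-1): L=2.8534, (cx,cy)=(0.2253,0.9743)
member 1 (0-2): L=1.4260, (cx,cy)=(1.0000,0.0000)
member 2 (1-2): L=2.8882, (cx,cy)=(0.2711,-0.9625)
member 3 (1-3): L=1.4026, (cx,cy)=(0.9967,0.0813)
member 4 (2-3): L=2.9586, (cx,cy)=(0.2079,0.9782)
member 5 (2-4): L=1.3890, (cx,cy)=(1.0000,0.0000)
member 6 (3-4): L=2.9957, (cx,cy)=(0.2584,-0.9660)
member 7 (3-5): L=1.3942, (cx,cy)=(0.9977,-0.0674)
member 8 (4-5): L=2.8672, (cx,cy)=(0.2152,0.9766)
member 9 (4-6): L=1.2850, (cx,cy)=(1.0000,0.0000)
member 10 (5-6): L=2.8786, (cx,cy)=(0.2321,-0.9727)
solve A·x = −loads:
  F[0-1] = -1049.5888 N (compression)
  F[0-2] = +365.7204 N (tension)
  F[1-2] = +1018.9389 N (tension)
  F[1-3] = -514.4634 N (compression)
  F[2-3] = -1002.6804 N (compression)
  F[2-4] = +850.3854 N (tension)
  F[3-4] = -1199.4491 N (compression)
  F[3-5] = -541.7177 N (compression)
  F[4-5] = +1186.5221 N (tension)
  F[4-6] = +285.1520 N (tension)
  F[5-6] = -1228.7917 N (compression)
  Rx@0 = -129.2000 N
  Ry@0 = +1022.5921 N
  Ry@6 = +1195.2479 N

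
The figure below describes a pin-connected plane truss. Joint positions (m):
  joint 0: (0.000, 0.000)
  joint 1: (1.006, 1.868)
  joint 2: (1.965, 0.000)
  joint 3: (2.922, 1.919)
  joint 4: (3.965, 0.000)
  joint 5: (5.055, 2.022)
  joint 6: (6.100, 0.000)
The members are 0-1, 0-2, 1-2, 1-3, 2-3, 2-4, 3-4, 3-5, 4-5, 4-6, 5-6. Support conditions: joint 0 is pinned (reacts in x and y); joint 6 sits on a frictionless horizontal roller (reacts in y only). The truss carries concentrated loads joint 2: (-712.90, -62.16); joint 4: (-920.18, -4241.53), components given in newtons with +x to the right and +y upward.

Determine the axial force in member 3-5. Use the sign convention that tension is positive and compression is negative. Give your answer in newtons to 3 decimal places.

N=7 nodes, M=11 members, R=3 reactions → 2N=14, M+R=14
member 0 (0-1): L=2.1217, (cx,cy)=(0.4742,0.8804)
member 1 (0-2): L=1.9650, (cx,cy)=(1.0000,0.0000)
member 2 (1-2): L=2.0998, (cx,cy)=(0.4567,-0.8896)
member 3 (1-3): L=1.9167, (cx,cy)=(0.9996,0.0266)
member 4 (2-3): L=2.1444, (cx,cy)=(0.4463,0.8949)
member 5 (2-4): L=2.0000, (cx,cy)=(1.0000,0.0000)
member 6 (3-4): L=2.1841, (cx,cy)=(0.4775,-0.8786)
member 7 (3-5): L=2.1355, (cx,cy)=(0.9988,0.0482)
member 8 (4-5): L=2.2971, (cx,cy)=(0.4745,0.8802)
member 9 (4-6): L=2.1350, (cx,cy)=(1.0000,0.0000)
member 10 (5-6): L=2.2761, (cx,cy)=(0.4591,-0.8884)
solve A·x = −loads:
  F[0-1] = -1733.9857 N (compression)
  F[0-2] = -810.9002 N (compression)
  F[1-2] = +1668.7023 N (tension)
  F[1-3] = -1584.8590 N (compression)
  F[2-3] = -1589.3978 N (compression)
  F[2-4] = +1373.4354 N (tension)
  F[3-4] = +1501.3846 N (tension)
  F[3-5] = -3014.0892 N (compression)
  F[4-5] = +3319.9708 N (tension)
  F[4-6] = +1435.2047 N (tension)
  F[5-6] = -3125.9627 N (compression)
  Rx@0 = +1633.0800 N
  Ry@0 = +1526.6718 N
  Ry@6 = +2777.0182 N

-3014.089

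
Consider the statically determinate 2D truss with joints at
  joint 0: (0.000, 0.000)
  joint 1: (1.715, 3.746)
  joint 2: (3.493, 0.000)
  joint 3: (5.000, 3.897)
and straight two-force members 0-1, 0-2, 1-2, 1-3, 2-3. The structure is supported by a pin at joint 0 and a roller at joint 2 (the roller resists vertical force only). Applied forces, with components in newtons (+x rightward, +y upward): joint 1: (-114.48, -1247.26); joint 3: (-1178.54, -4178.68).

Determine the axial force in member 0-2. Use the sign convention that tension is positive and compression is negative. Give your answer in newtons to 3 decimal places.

-1169.558

N=4 nodes, M=5 members, R=3 reactions → 2N=8, M+R=8
member 0 (0-1): L=4.1199, (cx,cy)=(0.4163,0.9092)
member 1 (0-2): L=3.4930, (cx,cy)=(1.0000,0.0000)
member 2 (1-2): L=4.1465, (cx,cy)=(0.4288,-0.9034)
member 3 (1-3): L=3.2885, (cx,cy)=(0.9989,0.0459)
member 4 (2-3): L=4.1782, (cx,cy)=(0.3607,0.9327)
solve A·x = −loads:
  F[0-1] = -296.5920 N (compression)
  F[0-2] = -1169.5576 N (compression)
  F[1-2] = -1059.4570 N (compression)
  F[1-3] = +445.7736 N (tension)
  F[2-3] = -4502.1906 N (compression)
  Rx@0 = +1293.0200 N
  Ry@0 = +269.6736 N
  Ry@2 = +5156.2664 N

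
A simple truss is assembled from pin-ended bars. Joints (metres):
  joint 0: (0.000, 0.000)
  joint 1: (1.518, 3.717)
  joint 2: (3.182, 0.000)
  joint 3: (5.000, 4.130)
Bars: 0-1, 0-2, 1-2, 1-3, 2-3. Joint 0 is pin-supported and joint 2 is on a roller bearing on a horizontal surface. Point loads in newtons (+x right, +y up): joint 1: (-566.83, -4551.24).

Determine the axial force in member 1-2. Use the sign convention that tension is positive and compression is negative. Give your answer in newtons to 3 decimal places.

-1653.391

N=4 nodes, M=5 members, R=3 reactions → 2N=8, M+R=8
member 0 (0-1): L=4.0150, (cx,cy)=(0.3781,0.9258)
member 1 (0-2): L=3.1820, (cx,cy)=(1.0000,0.0000)
member 2 (1-2): L=4.0725, (cx,cy)=(0.4086,-0.9127)
member 3 (1-3): L=3.5064, (cx,cy)=(0.9930,0.1178)
member 4 (2-3): L=4.5124, (cx,cy)=(0.4029,0.9152)
solve A·x = −loads:
  F[0-1] = -3286.0817 N (compression)
  F[0-2] = +675.5717 N (tension)
  F[1-2] = -1653.3914 N (compression)
  F[1-3] = -0.0000 N (compression)
  F[2-3] = +0.0000 N (tension)
  Rx@0 = +566.8300 N
  Ry@0 = +3042.1655 N
  Ry@2 = +1509.0745 N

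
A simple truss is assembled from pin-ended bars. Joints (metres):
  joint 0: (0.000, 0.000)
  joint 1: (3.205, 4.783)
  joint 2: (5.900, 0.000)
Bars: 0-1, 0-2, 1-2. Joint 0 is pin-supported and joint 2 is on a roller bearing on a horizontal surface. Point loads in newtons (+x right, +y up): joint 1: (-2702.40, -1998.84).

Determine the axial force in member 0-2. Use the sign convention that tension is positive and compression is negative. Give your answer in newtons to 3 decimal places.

N=3 nodes, M=3 members, R=3 reactions → 2N=6, M+R=6
member 0 (0-1): L=5.7575, (cx,cy)=(0.5567,0.8307)
member 1 (0-2): L=5.9000, (cx,cy)=(1.0000,0.0000)
member 2 (1-2): L=5.4900, (cx,cy)=(0.4909,-0.8712)
solve A·x = −loads:
  F[0-1] = -3736.1998 N (compression)
  F[0-2] = -622.5972 N (compression)
  F[1-2] = +1268.2966 N (tension)
  Rx@0 = +2702.4000 N
  Ry@0 = +3103.8056 N
  Ry@2 = -1104.9656 N

-622.597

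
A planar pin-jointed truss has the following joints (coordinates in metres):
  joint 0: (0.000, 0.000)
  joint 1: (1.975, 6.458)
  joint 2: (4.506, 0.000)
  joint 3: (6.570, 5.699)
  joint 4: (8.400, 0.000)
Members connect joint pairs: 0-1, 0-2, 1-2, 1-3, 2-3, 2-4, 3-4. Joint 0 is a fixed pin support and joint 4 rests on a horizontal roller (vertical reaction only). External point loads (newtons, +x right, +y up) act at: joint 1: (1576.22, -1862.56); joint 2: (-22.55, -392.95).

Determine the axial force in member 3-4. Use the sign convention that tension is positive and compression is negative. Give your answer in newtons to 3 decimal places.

-1954.093

N=5 nodes, M=7 members, R=3 reactions → 2N=10, M+R=10
member 0 (0-1): L=6.7533, (cx,cy)=(0.2925,0.9563)
member 1 (0-2): L=4.5060, (cx,cy)=(1.0000,0.0000)
member 2 (1-2): L=6.9363, (cx,cy)=(0.3649,-0.9310)
member 3 (1-3): L=4.6573, (cx,cy)=(0.9866,-0.1630)
member 4 (2-3): L=6.0612, (cx,cy)=(0.3405,0.9402)
member 5 (2-4): L=3.8940, (cx,cy)=(1.0000,0.0000)
member 6 (3-4): L=5.9856, (cx,cy)=(0.3057,-0.9521)
solve A·x = −loads:
  F[0-1] = -413.0422 N (compression)
  F[0-2] = +1674.4649 N (tension)
  F[1-2] = -1363.4547 N (compression)
  F[1-3] = -1215.7521 N (compression)
  F[2-3] = +1768.0600 N (tension)
  F[2-4] = +597.4315 N (tension)
  F[3-4] = -1954.0934 N (compression)
  Rx@0 = -1553.6700 N
  Ry@0 = +394.9841 N
  Ry@4 = +1860.5259 N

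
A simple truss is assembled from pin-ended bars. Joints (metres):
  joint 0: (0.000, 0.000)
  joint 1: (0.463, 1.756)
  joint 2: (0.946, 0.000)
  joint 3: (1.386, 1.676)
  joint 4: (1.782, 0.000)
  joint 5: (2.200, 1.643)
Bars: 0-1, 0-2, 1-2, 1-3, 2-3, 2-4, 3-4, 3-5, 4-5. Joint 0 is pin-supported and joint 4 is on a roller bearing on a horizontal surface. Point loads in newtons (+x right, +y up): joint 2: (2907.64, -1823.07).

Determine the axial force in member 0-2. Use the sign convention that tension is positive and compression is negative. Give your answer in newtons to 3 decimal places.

3133.146

N=6 nodes, M=9 members, R=3 reactions → 2N=12, M+R=12
member 0 (0-1): L=1.8160, (cx,cy)=(0.2550,0.9670)
member 1 (0-2): L=0.9460, (cx,cy)=(1.0000,0.0000)
member 2 (1-2): L=1.8212, (cx,cy)=(0.2652,-0.9642)
member 3 (1-3): L=0.9265, (cx,cy)=(0.9963,-0.0864)
member 4 (2-3): L=1.7328, (cx,cy)=(0.2539,0.9672)
member 5 (2-4): L=0.8360, (cx,cy)=(1.0000,0.0000)
member 6 (3-4): L=1.7221, (cx,cy)=(0.2299,-0.9732)
member 7 (3-5): L=0.8147, (cx,cy)=(0.9992,-0.0405)
member 8 (4-5): L=1.6953, (cx,cy)=(0.2466,0.9691)
solve A·x = −loads:
  F[0-1] = -884.4972 N (compression)
  F[0-2] = +3133.1462 N (tension)
  F[1-2] = +929.4607 N (tension)
  F[1-3] = -473.7758 N (compression)
  F[2-3] = +958.3014 N (tension)
  F[2-4] = +228.6693 N (tension)
  F[3-4] = -994.4504 N (compression)
  F[3-5] = -0.0000 N (tension)
  F[4-5] = +0.0000 N (tension)
  Rx@0 = -2907.6400 N
  Ry@0 = +855.2674 N
  Ry@4 = +967.8026 N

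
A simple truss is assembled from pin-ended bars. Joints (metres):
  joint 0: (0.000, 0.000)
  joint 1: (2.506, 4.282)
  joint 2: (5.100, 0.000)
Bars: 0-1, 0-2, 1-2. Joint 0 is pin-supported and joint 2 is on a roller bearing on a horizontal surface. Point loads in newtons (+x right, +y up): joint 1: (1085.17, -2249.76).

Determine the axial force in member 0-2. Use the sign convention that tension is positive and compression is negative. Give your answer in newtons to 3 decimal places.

N=3 nodes, M=3 members, R=3 reactions → 2N=6, M+R=6
member 0 (0-1): L=4.9614, (cx,cy)=(0.5051,0.8631)
member 1 (0-2): L=5.1000, (cx,cy)=(1.0000,0.0000)
member 2 (1-2): L=5.0064, (cx,cy)=(0.5181,-0.8553)
solve A·x = −loads:
  F[0-1] = -270.1690 N (compression)
  F[0-2] = +1221.6320 N (tension)
  F[1-2] = -2357.7553 N (compression)
  Rx@0 = -1085.1700 N
  Ry@0 = +233.1725 N
  Ry@2 = +2016.5875 N

1221.632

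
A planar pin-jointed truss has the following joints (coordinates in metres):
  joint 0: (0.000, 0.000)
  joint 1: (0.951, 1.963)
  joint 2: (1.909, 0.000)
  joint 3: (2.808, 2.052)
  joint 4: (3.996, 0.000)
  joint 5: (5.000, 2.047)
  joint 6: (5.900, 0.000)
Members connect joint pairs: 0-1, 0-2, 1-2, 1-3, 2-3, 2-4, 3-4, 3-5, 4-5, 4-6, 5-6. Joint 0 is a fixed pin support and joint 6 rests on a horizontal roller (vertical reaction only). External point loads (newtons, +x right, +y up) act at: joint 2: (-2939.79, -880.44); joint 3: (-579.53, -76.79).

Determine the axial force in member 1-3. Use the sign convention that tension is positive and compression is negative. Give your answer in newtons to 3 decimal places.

N=7 nodes, M=11 members, R=3 reactions → 2N=14, M+R=14
member 0 (0-1): L=2.1812, (cx,cy)=(0.4360,0.9000)
member 1 (0-2): L=1.9090, (cx,cy)=(1.0000,0.0000)
member 2 (1-2): L=2.1843, (cx,cy)=(0.4386,-0.8987)
member 3 (1-3): L=1.8591, (cx,cy)=(0.9989,0.0479)
member 4 (2-3): L=2.2403, (cx,cy)=(0.4013,0.9160)
member 5 (2-4): L=2.0870, (cx,cy)=(1.0000,0.0000)
member 6 (3-4): L=2.3711, (cx,cy)=(0.5010,-0.8654)
member 7 (3-5): L=2.1920, (cx,cy)=(1.0000,-0.0023)
member 8 (4-5): L=2.2800, (cx,cy)=(0.4404,0.8978)
member 9 (4-6): L=1.9040, (cx,cy)=(1.0000,0.0000)
member 10 (5-6): L=2.2361, (cx,cy)=(0.4025,-0.9154)
solve A·x = −loads:
  F[0-1] = -930.4592 N (compression)
  F[0-2] = -3113.6470 N (compression)
  F[1-2] = +889.3295 N (tension)
  F[1-3] = -796.6338 N (compression)
  F[2-3] = +88.6609 N (tension)
  F[2-4] = +180.6120 N (tension)
  F[3-4] = -138.2080 N (compression)
  F[3-5] = -111.3651 N (compression)
  F[4-5] = +133.2211 N (tension)
  F[4-6] = +52.6998 N (tension)
  F[5-6] = -130.9365 N (compression)
  Rx@0 = +3519.3200 N
  Ry@0 = +837.3672 N
  Ry@6 = +119.8628 N

-796.634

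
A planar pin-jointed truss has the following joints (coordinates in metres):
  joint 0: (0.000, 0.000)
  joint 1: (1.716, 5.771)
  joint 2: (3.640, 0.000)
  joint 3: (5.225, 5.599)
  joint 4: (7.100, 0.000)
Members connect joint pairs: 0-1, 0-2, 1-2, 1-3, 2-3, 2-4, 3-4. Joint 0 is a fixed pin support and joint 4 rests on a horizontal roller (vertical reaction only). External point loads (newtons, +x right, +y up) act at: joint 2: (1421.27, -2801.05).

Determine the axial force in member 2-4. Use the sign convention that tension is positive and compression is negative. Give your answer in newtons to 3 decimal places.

480.900

N=5 nodes, M=7 members, R=3 reactions → 2N=10, M+R=10
member 0 (0-1): L=6.0207, (cx,cy)=(0.2850,0.9585)
member 1 (0-2): L=3.6400, (cx,cy)=(1.0000,0.0000)
member 2 (1-2): L=6.0833, (cx,cy)=(0.3163,-0.9487)
member 3 (1-3): L=3.5132, (cx,cy)=(0.9988,-0.0490)
member 4 (2-3): L=5.8190, (cx,cy)=(0.2724,0.9622)
member 5 (2-4): L=3.4600, (cx,cy)=(1.0000,0.0000)
member 6 (3-4): L=5.9046, (cx,cy)=(0.3175,-0.9482)
solve A·x = −loads:
  F[0-1] = -1424.0857 N (compression)
  F[0-2] = +1827.1567 N (tension)
  F[1-2] = +1484.1058 N (tension)
  F[1-3] = -876.3262 N (compression)
  F[2-3] = +1447.8735 N (tension)
  F[2-4] = +480.8999 N (tension)
  F[3-4] = -1514.4143 N (compression)
  Rx@0 = -1421.2700 N
  Ry@0 = +1365.0187 N
  Ry@4 = +1436.0313 N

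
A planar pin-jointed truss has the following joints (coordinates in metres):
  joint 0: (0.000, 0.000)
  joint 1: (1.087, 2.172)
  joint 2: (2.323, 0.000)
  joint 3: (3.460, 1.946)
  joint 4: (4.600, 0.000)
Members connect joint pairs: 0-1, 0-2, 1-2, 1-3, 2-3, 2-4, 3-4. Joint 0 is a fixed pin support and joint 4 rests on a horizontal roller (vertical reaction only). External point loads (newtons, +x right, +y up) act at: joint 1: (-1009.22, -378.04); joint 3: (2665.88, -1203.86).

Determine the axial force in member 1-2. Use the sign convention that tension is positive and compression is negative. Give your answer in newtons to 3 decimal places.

-658.638

N=5 nodes, M=7 members, R=3 reactions → 2N=10, M+R=10
member 0 (0-1): L=2.4288, (cx,cy)=(0.4475,0.8943)
member 1 (0-2): L=2.3230, (cx,cy)=(1.0000,0.0000)
member 2 (1-2): L=2.4991, (cx,cy)=(0.4946,-0.8691)
member 3 (1-3): L=2.3837, (cx,cy)=(0.9955,-0.0948)
member 4 (2-3): L=2.2538, (cx,cy)=(0.5045,0.8634)
member 5 (2-4): L=2.2770, (cx,cy)=(1.0000,0.0000)
member 6 (3-4): L=2.2553, (cx,cy)=(0.5055,-0.8628)
solve A·x = −loads:
  F[0-1] = +71.7914 N (tension)
  F[0-2] = +1624.5303 N (tension)
  F[1-2] = -658.6378 N (compression)
  F[1-3] = +1373.2893 N (tension)
  F[2-3] = +662.9886 N (tension)
  F[2-4] = +964.3137 N (tension)
  F[3-4] = -1907.7598 N (compression)
  Rx@0 = -1656.6600 N
  Ry@0 = -64.2004 N
  Ry@4 = +1646.1004 N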